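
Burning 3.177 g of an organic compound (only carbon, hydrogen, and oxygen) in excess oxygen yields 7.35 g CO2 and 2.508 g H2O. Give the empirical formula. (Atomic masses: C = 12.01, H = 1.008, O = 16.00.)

C3H5O

mol C = 7.35 / 44.01 = 0.1670; mass C = 0.1670 × 12.01 = 2.006 g
mol H = 2 × (2.508 / 18.02) = 0.2784; mass H = 0.2784 × 1.008 = 0.2806 g
mass O = 3.177 − (2.286) = 0.8907 g → mol O = 0.05567
Smallest is O at 0.05567 mol; normalising gives C 3.000, H 5.000, O 1.000
≈ 3:5:1 → C3H5O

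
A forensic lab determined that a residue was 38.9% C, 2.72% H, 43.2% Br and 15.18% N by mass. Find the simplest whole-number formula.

Assume 100 g: 38.9 g C, 2.72 g H, 43.2 g Br, 15.18 g N.
n(C) = 38.9/12.01 = 3.239, n(H) = 2.72/1.008 = 2.698, n(Br) = 43.2/79.90 = 0.5407, n(N) = 15.18/14.01 = 1.084
Divide by the smallest (0.5407 mol Br): C 5.991, H 4.991, Br 1.000, N 2.004
Ratio ≈ 6:5:1:2, so the empirical formula is C6H5BrN2

C6H5BrN2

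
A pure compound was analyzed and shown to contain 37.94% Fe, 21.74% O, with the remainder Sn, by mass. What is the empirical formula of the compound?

Assume 100 g: 37.94 g Fe, 21.74 g O, 40.32 g Sn.
Fe: 37.94 g ÷ 55.85 g/mol = 0.6793 mol
O: 21.74 g ÷ 16.00 g/mol = 1.359 mol
Sn: 40.32 g ÷ 118.71 g/mol = 0.3397 mol
Ratios (÷ 0.3397): Fe 2.000, O 4.000, Sn 1.000
≈ 2:4:1 → Fe2O4Sn

Fe2O4Sn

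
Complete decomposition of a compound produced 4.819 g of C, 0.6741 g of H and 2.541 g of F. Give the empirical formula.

Moles — C: 4.819 / 12.01 = 0.4012 mol; H: 0.6741 / 1.008 = 0.6688 mol; F: 2.541 / 19.00 = 0.1337 mol
Divide by the smallest (0.1337 mol F): C 3.000, H 5.000, F 1.000
→ C3H5F

C3H5F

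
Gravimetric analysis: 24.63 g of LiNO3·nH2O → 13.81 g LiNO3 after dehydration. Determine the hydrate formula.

Mass of water lost = 24.63 − 13.81 = 10.82 g → 10.82 / 18.02 = 0.6004 mol H2O
Molar mass of LiNO3 = 68.95 g/mol → mol LiNO3 = 13.81 / 68.95 = 0.2003
n = 0.6004 / 0.2003 = 3.00 ≈ 3 → LiNO3·3H2O

LiNO3·3H2O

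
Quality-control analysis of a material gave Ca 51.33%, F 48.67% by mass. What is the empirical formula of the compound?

CaF2

Assume 100 g: 51.33 g Ca, 48.67 g F.
n(Ca) = 51.33/40.08 = 1.281, n(F) = 48.67/19.00 = 2.562
Ratios (÷ 1.281): Ca 1.000, F 2.000
→ CaF2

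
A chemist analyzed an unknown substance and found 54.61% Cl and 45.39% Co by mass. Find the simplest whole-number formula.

Assume 100 g: 54.61 g Cl, 45.39 g Co.
Cl: 54.61 g ÷ 35.45 g/mol = 1.54 mol
Co: 45.39 g ÷ 58.93 g/mol = 0.7702 mol
Divide by the smallest (0.7702 mol Co): Cl 2.000, Co 1.000
Ratio ≈ 2:1, so the empirical formula is Cl2Co

Cl2Co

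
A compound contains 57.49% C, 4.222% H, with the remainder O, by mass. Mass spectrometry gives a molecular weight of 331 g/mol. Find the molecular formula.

C16H14O8

Assume 100 g: 57.49 g C, 4.222 g H, 38.288 g O.
Moles — C: 57.49 / 12.01 = 4.787 mol; H: 4.222 / 1.008 = 4.188 mol; O: 38.288 / 16.00 = 2.393 mol
Divide by the smallest (2.393 mol O): C 2.000, H 1.750, O 1.000
×4: C 8.00, H 7.00, O 4.00 → C8H7O4
Empirical-formula mass = 167.14 g/mol
n = 331 / 167.14 = 1.98 ≈ 2
Molecular formula = (C8H7O4)×2 = C16H14O8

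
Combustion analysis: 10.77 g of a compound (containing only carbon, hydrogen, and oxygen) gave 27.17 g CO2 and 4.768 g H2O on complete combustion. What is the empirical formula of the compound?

mol C = 27.17 / 44.01 = 0.6174; mass C = 0.6174 × 12.01 = 7.414 g
mol H = 2 × (4.768 / 18.02) = 0.5292; mass H = 0.5292 × 1.008 = 0.5334 g
mass O = 10.77 − (7.948) = 2.822 g → mol O = 0.1764
Smallest is O at 0.1764 mol; normalising gives C 3.500, H 3.000, O 1.000
×2: C 7.00, H 6.00, O 2.00 → C7H6O2

C7H6O2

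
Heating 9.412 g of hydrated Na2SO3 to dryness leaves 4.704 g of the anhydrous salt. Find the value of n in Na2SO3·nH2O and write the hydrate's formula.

Mass of water lost = 9.412 − 4.704 = 4.708 g → 4.708 / 18.02 = 0.2613 mol H2O
Molar mass of Na2SO3 = 126.05 g/mol → mol Na2SO3 = 4.704 / 126.05 = 0.03732
n = 0.2613 / 0.03732 = 7.00 ≈ 7 → Na2SO3·7H2O

Na2SO3·7H2O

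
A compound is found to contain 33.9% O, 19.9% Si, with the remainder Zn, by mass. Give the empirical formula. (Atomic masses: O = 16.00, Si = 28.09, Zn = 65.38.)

O3SiZn

Assume 100 g: 33.9 g O, 19.9 g Si, 46.2 g Zn.
Moles — O: 33.9 / 16.00 = 2.119 mol; Si: 19.9 / 28.09 = 0.7084 mol; Zn: 46.2 / 65.38 = 0.7066 mol
Smallest is Zn at 0.7066 mol; normalising gives O 2.998, Si 1.003, Zn 1.000
≈ 3:1:1 → O3SiZn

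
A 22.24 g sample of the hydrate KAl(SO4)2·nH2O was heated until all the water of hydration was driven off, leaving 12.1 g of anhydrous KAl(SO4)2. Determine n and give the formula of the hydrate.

Mass of water lost = 22.24 − 12.1 = 10.14 g → 10.14 / 18.02 = 0.5627 mol H2O
Molar mass of KAl(SO4)2 = 258.22 g/mol → mol KAl(SO4)2 = 12.1 / 258.22 = 0.04686
n = 0.5627 / 0.04686 = 12.01 ≈ 12 → KAl(SO4)2·12H2O

KAl(SO4)2·12H2O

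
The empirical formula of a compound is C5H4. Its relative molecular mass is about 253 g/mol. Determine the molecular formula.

C20H16

Empirical-formula mass = 64.08 g/mol
n = 253 / 64.08 = 3.95 ≈ 4
Molecular formula = (C5H4)4 = C20H16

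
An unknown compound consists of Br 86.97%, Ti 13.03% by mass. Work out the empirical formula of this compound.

Assume 100 g: 86.97 g Br, 13.03 g Ti.
n(Br) = 86.97/79.90 = 1.088, n(Ti) = 13.03/47.87 = 0.2722
Ratios (÷ 0.2722): Br 3.999, Ti 1.000
≈ 4:1 → Br4Ti

Br4Ti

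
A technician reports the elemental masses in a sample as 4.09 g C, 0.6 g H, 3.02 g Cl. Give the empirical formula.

C: 4.09 g ÷ 12.01 g/mol = 0.3405 mol
H: 0.6 g ÷ 1.008 g/mol = 0.5952 mol
Cl: 3.02 g ÷ 35.45 g/mol = 0.08519 mol
Smallest is Cl at 0.08519 mol; normalising gives C 3.998, H 6.987, Cl 1.000
Ratio ≈ 4:7:1, so the empirical formula is C4H7Cl

C4H7Cl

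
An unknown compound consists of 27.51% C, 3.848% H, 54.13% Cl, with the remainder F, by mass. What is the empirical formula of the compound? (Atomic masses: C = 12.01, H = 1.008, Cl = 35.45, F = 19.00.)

Assume 100 g: 27.51 g C, 3.848 g H, 54.13 g Cl, 14.512 g F.
Moles — C: 27.51 / 12.01 = 2.291 mol; H: 3.848 / 1.008 = 3.817 mol; Cl: 54.13 / 35.45 = 1.527 mol; F: 14.512 / 19.00 = 0.7638 mol
Ratios (÷ 0.7638): C 2.999, H 4.998, Cl 1.999, F 1.000
→ C3H5Cl2F

C3H5Cl2F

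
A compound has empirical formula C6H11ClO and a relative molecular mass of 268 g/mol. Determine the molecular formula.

Empirical-formula mass = 134.60 g/mol
n = 268 / 134.60 = 1.99 ≈ 2
Molecular formula = (C6H11ClO)2 = C12H22Cl2O2

C12H22Cl2O2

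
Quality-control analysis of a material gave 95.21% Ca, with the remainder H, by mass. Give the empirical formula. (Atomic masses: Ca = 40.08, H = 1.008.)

Assume 100 g: 95.21 g Ca, 4.79 g H.
Moles — Ca: 95.21 / 40.08 = 2.375 mol; H: 4.79 / 1.008 = 4.752 mol
Divide by the smallest (2.375 mol Ca): Ca 1.000, H 2.000
→ CaH2

CaH2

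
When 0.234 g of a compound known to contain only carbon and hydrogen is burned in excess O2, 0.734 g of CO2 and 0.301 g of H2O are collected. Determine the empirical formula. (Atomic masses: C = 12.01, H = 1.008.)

CH2

mol C = 0.734 / 44.01 = 0.01668; mass C = 0.01668 × 12.01 = 0.2003 g
mol H = 2 × (0.301 / 18.02) = 0.03341; mass H = 0.03341 × 1.008 = 0.03367 g
Divide by the smallest (0.01668 mol C): C 1.000, H 2.003
Ratio ≈ 1:2, so the empirical formula is CH2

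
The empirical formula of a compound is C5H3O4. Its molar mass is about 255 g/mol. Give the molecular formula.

Empirical-formula mass = 127.07 g/mol
n = 255 / 127.07 = 2.01 ≈ 2
Molecular formula = (C5H3O4)2 = C10H6O8

C10H6O8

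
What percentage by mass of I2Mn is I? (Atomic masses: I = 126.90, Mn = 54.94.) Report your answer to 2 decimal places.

82.21%

Molar mass = 2(126.90) + 1(54.94) = 308.740 g/mol
Mass of I per mole = 2 × 126.90 = 253.800 g
% I = 253.800 / 308.740 × 100 = 82.21%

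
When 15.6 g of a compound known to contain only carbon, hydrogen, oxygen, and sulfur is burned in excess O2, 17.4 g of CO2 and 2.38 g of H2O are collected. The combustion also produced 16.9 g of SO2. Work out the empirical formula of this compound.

C3H2OS2

mol C = 17.4 / 44.01 = 0.3954; mass C = 0.3954 × 12.01 = 4.748 g
mol H = 2 × (2.38 / 18.02) = 0.2642; mass H = 0.2642 × 1.008 = 0.2663 g
mol S = 16.9 / 64.07 = 0.2638; mass S = 8.459 g
mass O = 15.6 − (13.47) = 2.126 g → mol O = 0.1329
Ratios (÷ 0.1329): C 2.975, H 1.988, O 1.000, S 1.985
→ C3H2OS2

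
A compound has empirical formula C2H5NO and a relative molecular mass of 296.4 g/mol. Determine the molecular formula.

Empirical-formula mass = 59.07 g/mol
n = 296.4 / 59.07 = 5.02 ≈ 5
Molecular formula = (C2H5NO)5 = C10H25N5O5

C10H25N5O5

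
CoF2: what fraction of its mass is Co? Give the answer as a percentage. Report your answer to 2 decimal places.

60.80%

Molar mass = 1(58.93) + 2(19.00) = 96.930 g/mol
Mass of Co per mole = 1 × 58.93 = 58.930 g
% Co = 58.930 / 96.930 × 100 = 60.80%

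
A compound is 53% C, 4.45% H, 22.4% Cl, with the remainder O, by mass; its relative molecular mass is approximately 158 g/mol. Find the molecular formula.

C7H7ClO2

Assume 100 g: 53 g C, 4.45 g H, 22.4 g Cl, 20.15 g O.
Moles — C: 53 / 12.01 = 4.413 mol; H: 4.45 / 1.008 = 4.415 mol; Cl: 22.4 / 35.45 = 0.6319 mol; O: 20.15 / 16.00 = 1.259 mol
Smallest is Cl at 0.6319 mol; normalising gives C 6.984, H 6.987, Cl 1.000, O 1.993
≈ 7:7:1:2 → C7H7ClO2
Empirical-formula mass = 158.58 g/mol
n = 158 / 158.58 = 1.00 ≈ 1
Molecular formula = empirical formula = C7H7ClO2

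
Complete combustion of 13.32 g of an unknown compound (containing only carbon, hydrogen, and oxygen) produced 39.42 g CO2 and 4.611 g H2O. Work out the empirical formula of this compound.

C7H4O

mol C = 39.42 / 44.01 = 0.8957; mass C = 0.8957 × 12.01 = 10.76 g
mol H = 2 × (4.611 / 18.02) = 0.5118; mass H = 0.5118 × 1.008 = 0.5159 g
mass O = 13.32 − (11.27) = 2.047 g → mol O = 0.1279
Ratios (÷ 0.1279): C 7.002, H 4.001, O 1.000
→ C7H4O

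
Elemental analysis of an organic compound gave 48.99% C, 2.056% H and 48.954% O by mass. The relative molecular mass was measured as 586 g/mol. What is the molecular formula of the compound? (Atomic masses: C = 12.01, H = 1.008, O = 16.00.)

C24H12O18

Assume 100 g: 48.99 g C, 2.056 g H, 48.954 g O.
n(C) = 48.99/12.01 = 4.079, n(H) = 2.056/1.008 = 2.04, n(O) = 48.954/16.00 = 3.06
Ratios (÷ 2.04): C 2.000, H 1.000, O 1.500
Multiply by 2: C 4.00, H 2.00, O 3.00 → C4H2O3
Empirical-formula mass = 98.06 g/mol
n = 586 / 98.06 = 5.98 ≈ 6
Molecular formula = (C4H2O3)×6 = C24H12O18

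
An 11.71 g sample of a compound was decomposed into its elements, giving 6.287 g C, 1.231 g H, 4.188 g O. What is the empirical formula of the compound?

n(C) = 6.287/12.01 = 0.5235, n(H) = 1.231/1.008 = 1.221, n(O) = 4.188/16.00 = 0.2617
Ratios (÷ 0.2617): C 2.000, H 4.666, O 1.000
×3: C 6.00, H 14.00, O 3.00 → C6H14O3

C6H14O3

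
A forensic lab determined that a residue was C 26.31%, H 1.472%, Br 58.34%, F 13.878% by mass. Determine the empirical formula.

C3H2BrF

Assume 100 g: 26.31 g C, 1.472 g H, 58.34 g Br, 13.878 g F.
n(C) = 26.31/12.01 = 2.191, n(H) = 1.472/1.008 = 1.46, n(Br) = 58.34/79.90 = 0.7302, n(F) = 13.878/19.00 = 0.7304
Smallest is Br at 0.7302 mol; normalising gives C 3.000, H 2.000, Br 1.000, F 1.000
Ratio ≈ 3:2:1:1, so the empirical formula is C3H2BrF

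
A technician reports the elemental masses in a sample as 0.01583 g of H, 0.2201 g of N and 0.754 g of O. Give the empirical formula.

HNO3

Moles — H: 0.01583 / 1.008 = 0.0157 mol; N: 0.2201 / 14.01 = 0.01571 mol; O: 0.754 / 16.00 = 0.04713 mol
Divide by the smallest (0.0157 mol H): H 1.000, N 1.000, O 3.001
≈ 1:1:3 → HNO3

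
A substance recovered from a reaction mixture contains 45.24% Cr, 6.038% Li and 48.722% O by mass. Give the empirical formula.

Cr2Li2O7

Assume 100 g: 45.24 g Cr, 6.038 g Li, 48.722 g O.
n(Cr) = 45.24/52.00 = 0.87, n(Li) = 6.038/6.94 = 0.87, n(O) = 48.722/16.00 = 3.045
Divide by the smallest (0.87 mol Cr): Cr 1.000, Li 1.000, O 3.500
×2: Cr 2.00, Li 2.00, O 7.00 → Cr2Li2O7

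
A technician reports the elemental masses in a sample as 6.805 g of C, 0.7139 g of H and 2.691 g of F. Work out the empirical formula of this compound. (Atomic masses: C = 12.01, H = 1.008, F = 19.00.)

C4H5F

n(C) = 6.805/12.01 = 0.5666, n(H) = 0.7139/1.008 = 0.7082, n(F) = 2.691/19.00 = 0.1416
Divide by the smallest (0.1416 mol F): C 4.001, H 5.001, F 1.000
Ratio ≈ 4:5:1, so the empirical formula is C4H5F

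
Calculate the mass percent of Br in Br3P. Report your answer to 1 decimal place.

Molar mass = 3(79.90) + 1(30.97) = 270.670 g/mol
Mass of Br per mole = 3 × 79.90 = 239.700 g
% Br = 239.700 / 270.670 × 100 = 88.6%

88.6%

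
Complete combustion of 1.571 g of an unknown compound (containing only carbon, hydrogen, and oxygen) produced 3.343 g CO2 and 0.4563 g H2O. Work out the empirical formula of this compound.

mol C = 3.343 / 44.01 = 0.07596; mass C = 0.07596 × 12.01 = 0.9123 g
mol H = 2 × (0.4563 / 18.02) = 0.05064; mass H = 0.05064 × 1.008 = 0.05105 g
mass O = 1.571 − (0.9633) = 0.6077 g → mol O = 0.03798
Ratios (÷ 0.03798): C 2.000, H 1.333, O 1.000
Multiply by 3: C 6.00, H 4.00, O 3.00 → C6H4O3

C6H4O3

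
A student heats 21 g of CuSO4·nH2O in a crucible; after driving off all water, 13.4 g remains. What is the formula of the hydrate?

CuSO4·5H2O

Mass of water lost = 21 − 13.4 = 7.6 g → 7.6 / 18.02 = 0.4218 mol H2O
Molar mass of CuSO4 = 159.62 g/mol → mol CuSO4 = 13.4 / 159.62 = 0.08395
n = 0.4218 / 0.08395 = 5.02 ≈ 5 → CuSO4·5H2O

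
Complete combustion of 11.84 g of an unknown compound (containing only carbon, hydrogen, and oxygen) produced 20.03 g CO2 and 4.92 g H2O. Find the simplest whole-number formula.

mol C = 20.03 / 44.01 = 0.4551; mass C = 0.4551 × 12.01 = 5.466 g
mol H = 2 × (4.92 / 18.02) = 0.5461; mass H = 0.5461 × 1.008 = 0.5504 g
mass O = 11.84 − (6.016) = 5.824 g → mol O = 0.3640
Smallest is O at 0.364 mol; normalising gives C 1.250, H 1.500, O 1.000
Multiply by 4: C 5.00, H 6.00, O 4.00 → C5H6O4

C5H6O4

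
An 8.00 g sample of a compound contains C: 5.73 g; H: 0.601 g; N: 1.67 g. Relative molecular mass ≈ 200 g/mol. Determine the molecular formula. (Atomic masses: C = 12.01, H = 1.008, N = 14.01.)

C12H15N3

Moles — C: 5.73 / 12.01 = 0.4771 mol; H: 0.601 / 1.008 = 0.5962 mol; N: 1.67 / 14.01 = 0.1192 mol
Ratios (÷ 0.1192): C 4.003, H 5.002, N 1.000
Ratio ≈ 4:5:1, so the empirical formula is C4H5N
Empirical-formula mass = 67.09 g/mol
n = 200 / 67.09 = 2.98 ≈ 3
Molecular formula = (C4H5N)×3 = C12H15N3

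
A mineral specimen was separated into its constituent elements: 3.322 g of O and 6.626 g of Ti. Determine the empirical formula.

O3Ti2

Moles — O: 3.322 / 16.00 = 0.2076 mol; Ti: 6.626 / 47.87 = 0.1384 mol
Divide by the smallest (0.1384 mol Ti): O 1.500, Ti 1.000
×2: O 3.00, Ti 2.00 → O3Ti2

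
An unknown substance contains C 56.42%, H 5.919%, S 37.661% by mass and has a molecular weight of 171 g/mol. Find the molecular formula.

C8H10S2

Assume 100 g: 56.42 g C, 5.919 g H, 37.661 g S.
Moles — C: 56.42 / 12.01 = 4.698 mol; H: 5.919 / 1.008 = 5.872 mol; S: 37.661 / 32.07 = 1.174 mol
Smallest is S at 1.174 mol; normalising gives C 4.000, H 5.000, S 1.000
→ C4H5S
Empirical-formula mass = 85.15 g/mol
n = 171 / 85.15 = 2.01 ≈ 2
Molecular formula = (C4H5S)×2 = C8H10S2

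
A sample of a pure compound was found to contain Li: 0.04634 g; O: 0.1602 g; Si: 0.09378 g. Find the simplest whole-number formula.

Li2O3Si

Li: 0.04634 g ÷ 6.94 g/mol = 0.006677 mol
O: 0.1602 g ÷ 16.00 g/mol = 0.01001 mol
Si: 0.09378 g ÷ 28.09 g/mol = 0.003339 mol
Ratios (÷ 0.003339): Li 2.000, O 2.999, Si 1.000
Ratio ≈ 2:3:1, so the empirical formula is Li2O3Si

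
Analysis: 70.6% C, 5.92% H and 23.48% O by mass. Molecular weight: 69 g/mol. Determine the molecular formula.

Assume 100 g: 70.6 g C, 5.92 g H, 23.48 g O.
n(C) = 70.6/12.01 = 5.878, n(H) = 5.92/1.008 = 5.873, n(O) = 23.48/16.00 = 1.468
Smallest is O at 1.468 mol; normalising gives C 4.006, H 4.002, O 1.000
Ratio ≈ 4:4:1, so the empirical formula is C4H4O
Empirical-formula mass = 68.07 g/mol
n = 69 / 68.07 = 1.01 ≈ 1
Molecular formula = empirical formula = C4H4O

C4H4O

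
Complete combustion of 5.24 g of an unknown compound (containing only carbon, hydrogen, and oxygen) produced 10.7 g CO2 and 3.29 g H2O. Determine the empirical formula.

C2H3O

mol C = 10.7 / 44.01 = 0.2431; mass C = 0.2431 × 12.01 = 2.920 g
mol H = 2 × (3.29 / 18.02) = 0.3651; mass H = 0.3651 × 1.008 = 0.3681 g
mass O = 5.24 − (3.288) = 1.952 g → mol O = 0.1220
Ratios (÷ 0.122): C 1.993, H 2.993, O 1.000
→ C2H3O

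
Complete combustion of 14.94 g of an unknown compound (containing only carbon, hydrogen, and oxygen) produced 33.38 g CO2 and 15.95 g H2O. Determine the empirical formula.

C3H7O

mol C = 33.38 / 44.01 = 0.7585; mass C = 0.7585 × 12.01 = 9.109 g
mol H = 2 × (15.95 / 18.02) = 1.770; mass H = 1.770 × 1.008 = 1.784 g
mass O = 14.94 − (10.89) = 4.046 g → mol O = 0.2529
Divide by the smallest (0.2529 mol O): C 2.999, H 7.000, O 1.000
≈ 3:7:1 → C3H7O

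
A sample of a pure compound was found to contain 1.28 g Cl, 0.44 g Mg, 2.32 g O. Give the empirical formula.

Cl2MgO8

Moles — Cl: 1.28 / 35.45 = 0.03611 mol; Mg: 0.44 / 24.31 = 0.0181 mol; O: 2.32 / 16.00 = 0.145 mol
Divide by the smallest (0.0181 mol Mg): Cl 1.995, Mg 1.000, O 8.011
Ratio ≈ 2:1:8, so the empirical formula is Cl2MgO8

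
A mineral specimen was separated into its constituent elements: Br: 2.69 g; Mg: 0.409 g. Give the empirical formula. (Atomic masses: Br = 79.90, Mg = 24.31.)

Br2Mg

Moles — Br: 2.69 / 79.90 = 0.03367 mol; Mg: 0.409 / 24.31 = 0.01682 mol
Ratios (÷ 0.01682): Br 2.001, Mg 1.000
≈ 2:1 → Br2Mg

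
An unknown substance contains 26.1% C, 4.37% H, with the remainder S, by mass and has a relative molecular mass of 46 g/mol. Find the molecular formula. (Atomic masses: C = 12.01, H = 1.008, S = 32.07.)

Assume 100 g: 26.1 g C, 4.37 g H, 69.53 g S.
Moles — C: 26.1 / 12.01 = 2.173 mol; H: 4.37 / 1.008 = 4.335 mol; S: 69.53 / 32.07 = 2.168 mol
Smallest is S at 2.168 mol; normalising gives C 1.002, H 2.000, S 1.000
≈ 1:2:1 → CH2S
Empirical-formula mass = 46.10 g/mol
n = 46 / 46.10 = 1.00 ≈ 1
Molecular formula = empirical formula = CH2S

CH2S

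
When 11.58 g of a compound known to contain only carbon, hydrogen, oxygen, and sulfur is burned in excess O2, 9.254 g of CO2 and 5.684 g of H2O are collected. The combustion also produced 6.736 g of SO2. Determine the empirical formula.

C2H6O3S

mol C = 9.254 / 44.01 = 0.2103; mass C = 0.2103 × 12.01 = 2.525 g
mol H = 2 × (5.684 / 18.02) = 0.6309; mass H = 0.6309 × 1.008 = 0.6359 g
mol S = 6.736 / 64.07 = 0.1051; mass S = 3.372 g
mass O = 11.58 − (6.533) = 5.047 g → mol O = 0.3154
Divide by the smallest (0.1051 mol S): C 2.000, H 6.000, O 3.000, S 1.000
→ C2H6O3S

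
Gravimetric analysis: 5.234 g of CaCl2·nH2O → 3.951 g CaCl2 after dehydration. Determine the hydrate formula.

Mass of water lost = 5.234 − 3.951 = 1.283 g → 1.283 / 18.02 = 0.0712 mol H2O
Molar mass of CaCl2 = 110.98 g/mol → mol CaCl2 = 3.951 / 110.98 = 0.0356
n = 0.0712 / 0.0356 = 2.00 ≈ 2 → CaCl2·2H2O

CaCl2·2H2O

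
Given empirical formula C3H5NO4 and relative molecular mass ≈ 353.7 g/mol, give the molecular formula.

C9H15N3O12

Empirical-formula mass = 119.08 g/mol
n = 353.7 / 119.08 = 2.97 ≈ 3
Molecular formula = (C3H5NO4)3 = C9H15N3O12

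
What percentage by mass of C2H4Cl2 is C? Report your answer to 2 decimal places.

Molar mass = 2(12.01) + 4(1.008) + 2(35.45) = 98.952 g/mol
Mass of C per mole = 2 × 12.01 = 24.020 g
% C = 24.020 / 98.952 × 100 = 24.27%

24.27%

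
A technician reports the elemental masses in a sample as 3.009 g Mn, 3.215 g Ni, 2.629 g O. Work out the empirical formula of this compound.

Moles — Mn: 3.009 / 54.94 = 0.05477 mol; Ni: 3.215 / 58.69 = 0.05478 mol; O: 2.629 / 16.00 = 0.1643 mol
Divide by the smallest (0.05477 mol Mn): Mn 1.000, Ni 1.000, O 3.000
→ MnNiO3

MnNiO3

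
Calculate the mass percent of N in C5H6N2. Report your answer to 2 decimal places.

29.77%

Molar mass = 5(12.01) + 6(1.008) + 2(14.01) = 94.118 g/mol
Mass of N per mole = 2 × 14.01 = 28.020 g
% N = 28.020 / 94.118 × 100 = 29.77%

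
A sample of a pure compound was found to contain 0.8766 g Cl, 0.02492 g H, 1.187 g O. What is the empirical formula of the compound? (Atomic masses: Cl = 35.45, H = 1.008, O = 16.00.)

Cl: 0.8766 g ÷ 35.45 g/mol = 0.02473 mol
H: 0.02492 g ÷ 1.008 g/mol = 0.02472 mol
O: 1.187 g ÷ 16.00 g/mol = 0.07419 mol
Ratios (÷ 0.02472): Cl 1.000, H 1.000, O 3.001
Ratio ≈ 1:1:3, so the empirical formula is ClHO3

ClHO3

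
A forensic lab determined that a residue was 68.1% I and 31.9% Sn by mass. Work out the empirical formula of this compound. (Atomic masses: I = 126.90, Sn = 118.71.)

I2Sn

Assume 100 g: 68.1 g I, 31.9 g Sn.
n(I) = 68.1/126.90 = 0.5366, n(Sn) = 31.9/118.71 = 0.2687
Smallest is Sn at 0.2687 mol; normalising gives I 1.997, Sn 1.000
≈ 2:1 → I2Sn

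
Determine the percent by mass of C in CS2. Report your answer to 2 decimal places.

Molar mass = 1(12.01) + 2(32.07) = 76.150 g/mol
Mass of C per mole = 1 × 12.01 = 12.010 g
% C = 12.010 / 76.150 × 100 = 15.77%

15.77%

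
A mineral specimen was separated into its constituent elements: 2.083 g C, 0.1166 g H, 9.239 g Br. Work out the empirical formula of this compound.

C3H2Br2

n(C) = 2.083/12.01 = 0.1734, n(H) = 0.1166/1.008 = 0.1157, n(Br) = 9.239/79.90 = 0.1156
Divide by the smallest (0.1156 mol Br): C 1.500, H 1.000, Br 1.000
Scaling by 2: C 3.00, H 2.00, Br 2.00 → C3H2Br2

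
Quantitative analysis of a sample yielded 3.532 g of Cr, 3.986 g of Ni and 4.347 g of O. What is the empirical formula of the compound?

CrNiO4

Moles — Cr: 3.532 / 52.00 = 0.06792 mol; Ni: 3.986 / 58.69 = 0.06792 mol; O: 4.347 / 16.00 = 0.2717 mol
Smallest is Ni at 0.06792 mol; normalising gives Cr 1.000, Ni 1.000, O 4.000
→ CrNiO4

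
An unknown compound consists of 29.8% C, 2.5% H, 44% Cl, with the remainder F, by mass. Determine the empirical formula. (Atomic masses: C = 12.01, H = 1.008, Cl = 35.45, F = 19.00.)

C2H2ClF

Assume 100 g: 29.8 g C, 2.5 g H, 44 g Cl, 23.7 g F.
n(C) = 29.8/12.01 = 2.481, n(H) = 2.5/1.008 = 2.48, n(Cl) = 44/35.45 = 1.241, n(F) = 23.7/19.00 = 1.247
Smallest is Cl at 1.241 mol; normalising gives C 1.999, H 1.998, Cl 1.000, F 1.005
Ratio ≈ 2:2:1:1, so the empirical formula is C2H2ClF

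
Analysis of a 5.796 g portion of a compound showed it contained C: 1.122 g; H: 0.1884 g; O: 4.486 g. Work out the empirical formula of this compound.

CH2O3

Moles — C: 1.122 / 12.01 = 0.09342 mol; H: 0.1884 / 1.008 = 0.1869 mol; O: 4.486 / 16.00 = 0.2804 mol
Divide by the smallest (0.09342 mol C): C 1.000, H 2.001, O 3.001
→ CH2O3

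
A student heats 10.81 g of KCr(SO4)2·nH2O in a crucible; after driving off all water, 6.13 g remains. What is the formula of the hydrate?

KCr(SO4)2·12H2O

Mass of water lost = 10.81 − 6.13 = 4.68 g → 4.68 / 18.02 = 0.2597 mol H2O
Molar mass of KCr(SO4)2 = 283.24 g/mol → mol KCr(SO4)2 = 6.13 / 283.24 = 0.02164
n = 0.2597 / 0.02164 = 12.00 ≈ 12 → KCr(SO4)2·12H2O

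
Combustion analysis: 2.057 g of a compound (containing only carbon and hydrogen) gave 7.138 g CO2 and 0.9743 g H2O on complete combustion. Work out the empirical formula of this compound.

C3H2

mol C = 7.138 / 44.01 = 0.1622; mass C = 0.1622 × 12.01 = 1.948 g
mol H = 2 × (0.9743 / 18.02) = 0.1081; mass H = 0.1081 × 1.008 = 0.1090 g
Smallest is H at 0.1081 mol; normalising gives C 1.500, H 1.000
Multiply by 2: C 3.00, H 2.00 → C3H2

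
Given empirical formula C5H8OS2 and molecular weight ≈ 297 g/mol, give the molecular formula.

Empirical-formula mass = 148.25 g/mol
n = 297 / 148.25 = 2.00 ≈ 2
Molecular formula = (C5H8OS2)2 = C10H16O2S4

C10H16O2S4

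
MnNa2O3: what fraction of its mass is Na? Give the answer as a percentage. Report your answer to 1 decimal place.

30.9%

Molar mass = 1(54.94) + 2(22.99) + 3(16.00) = 148.920 g/mol
Mass of Na per mole = 2 × 22.99 = 45.980 g
% Na = 45.980 / 148.920 × 100 = 30.9%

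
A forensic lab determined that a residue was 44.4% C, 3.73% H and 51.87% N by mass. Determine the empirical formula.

Assume 100 g: 44.4 g C, 3.73 g H, 51.87 g N.
n(C) = 44.4/12.01 = 3.697, n(H) = 3.73/1.008 = 3.7, n(N) = 51.87/14.01 = 3.702
Ratios (÷ 3.697): C 1.000, H 1.001, N 1.001
≈ 1:1:1 → CHN

CHN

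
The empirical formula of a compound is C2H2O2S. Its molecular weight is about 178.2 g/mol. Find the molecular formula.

C4H4O4S2

Empirical-formula mass = 90.11 g/mol
n = 178.2 / 90.11 = 1.98 ≈ 2
Molecular formula = (C2H2O2S)2 = C4H4O4S2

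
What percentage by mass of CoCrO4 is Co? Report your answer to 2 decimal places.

33.69%

Molar mass = 1(58.93) + 1(52.00) + 4(16.00) = 174.930 g/mol
Mass of Co per mole = 1 × 58.93 = 58.930 g
% Co = 58.930 / 174.930 × 100 = 33.69%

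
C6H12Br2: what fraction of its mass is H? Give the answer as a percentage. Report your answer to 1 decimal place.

Molar mass = 6(12.01) + 12(1.008) + 2(79.90) = 243.956 g/mol
Mass of H per mole = 12 × 1.008 = 12.096 g
% H = 12.096 / 243.956 × 100 = 5.0%

5.0%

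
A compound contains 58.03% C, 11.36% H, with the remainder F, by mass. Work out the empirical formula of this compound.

Assume 100 g: 58.03 g C, 11.36 g H, 30.61 g F.
n(C) = 58.03/12.01 = 4.832, n(H) = 11.36/1.008 = 11.27, n(F) = 30.61/19.00 = 1.611
Divide by the smallest (1.611 mol F): C 2.999, H 6.995, F 1.000
≈ 3:7:1 → C3H7F

C3H7F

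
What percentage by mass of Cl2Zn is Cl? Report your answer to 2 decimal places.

Molar mass = 2(35.45) + 1(65.38) = 136.280 g/mol
Mass of Cl per mole = 2 × 35.45 = 70.900 g
% Cl = 70.900 / 136.280 × 100 = 52.03%

52.03%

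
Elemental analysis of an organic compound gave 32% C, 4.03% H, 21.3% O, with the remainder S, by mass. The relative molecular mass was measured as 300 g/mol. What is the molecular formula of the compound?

Assume 100 g: 32 g C, 4.03 g H, 21.3 g O, 42.67 g S.
C: 32 g ÷ 12.01 g/mol = 2.664 mol
H: 4.03 g ÷ 1.008 g/mol = 3.998 mol
O: 21.3 g ÷ 16.00 g/mol = 1.331 mol
S: 42.67 g ÷ 32.07 g/mol = 1.331 mol
Divide by the smallest (1.331 mol S): C 2.003, H 3.005, O 1.001, S 1.000
→ C2H3OS
Empirical-formula mass = 75.11 g/mol
n = 300 / 75.11 = 3.99 ≈ 4
Molecular formula = (C2H3OS)×4 = C8H12O4S4

C8H12O4S4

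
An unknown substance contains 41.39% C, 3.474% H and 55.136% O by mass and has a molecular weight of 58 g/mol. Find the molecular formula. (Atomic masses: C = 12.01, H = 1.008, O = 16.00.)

Assume 100 g: 41.39 g C, 3.474 g H, 55.136 g O.
Moles — C: 41.39 / 12.01 = 3.446 mol; H: 3.474 / 1.008 = 3.446 mol; O: 55.136 / 16.00 = 3.446 mol
Divide by the smallest (3.446 mol O): C 1.000, H 1.000, O 1.000
Ratio ≈ 1:1:1, so the empirical formula is CHO
Empirical-formula mass = 29.02 g/mol
n = 58 / 29.02 = 2.00 ≈ 2
Molecular formula = (CHO)×2 = C2H2O2

C2H2O2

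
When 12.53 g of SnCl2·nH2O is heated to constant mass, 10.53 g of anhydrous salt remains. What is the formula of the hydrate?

Mass of water lost = 12.53 − 10.53 = 2 g → 2 / 18.02 = 0.111 mol H2O
Molar mass of SnCl2 = 189.61 g/mol → mol SnCl2 = 10.53 / 189.61 = 0.05554
n = 0.111 / 0.05554 = 2.00 ≈ 2 → SnCl2·2H2O

SnCl2·2H2O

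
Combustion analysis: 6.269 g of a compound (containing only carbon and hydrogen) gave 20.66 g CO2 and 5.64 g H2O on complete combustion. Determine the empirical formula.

C3H4

mol C = 20.66 / 44.01 = 0.4694; mass C = 0.4694 × 12.01 = 5.638 g
mol H = 2 × (5.64 / 18.02) = 0.6260; mass H = 0.6260 × 1.008 = 0.6310 g
Divide by the smallest (0.4694 mol C): C 1.000, H 1.333
×3: C 3.00, H 4.00 → C3H4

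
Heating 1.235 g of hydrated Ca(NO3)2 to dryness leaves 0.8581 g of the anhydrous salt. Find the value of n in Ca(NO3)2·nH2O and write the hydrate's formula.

Ca(NO3)2·4H2O

Mass of water lost = 1.235 − 0.8581 = 0.3769 g → 0.3769 / 18.02 = 0.02092 mol H2O
Molar mass of Ca(NO3)2 = 164.10 g/mol → mol Ca(NO3)2 = 0.8581 / 164.10 = 0.005229
n = 0.02092 / 0.005229 = 4.00 ≈ 4 → Ca(NO3)2·4H2O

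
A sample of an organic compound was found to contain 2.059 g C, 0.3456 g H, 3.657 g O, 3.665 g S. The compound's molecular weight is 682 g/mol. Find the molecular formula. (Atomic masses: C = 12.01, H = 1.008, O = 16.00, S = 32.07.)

C12H24O16S8

C: 2.059 g ÷ 12.01 g/mol = 0.1714 mol
H: 0.3456 g ÷ 1.008 g/mol = 0.3429 mol
O: 3.657 g ÷ 16.00 g/mol = 0.2286 mol
S: 3.665 g ÷ 32.07 g/mol = 0.1143 mol
Divide by the smallest (0.1143 mol S): C 1.500, H 3.000, O 2.000, S 1.000
×2: C 3.00, H 6.00, O 4.00, S 2.00 → C3H6O4S2
Empirical-formula mass = 170.22 g/mol
n = 682 / 170.22 = 4.01 ≈ 4
Molecular formula = (C3H6O4S2)×4 = C12H24O16S8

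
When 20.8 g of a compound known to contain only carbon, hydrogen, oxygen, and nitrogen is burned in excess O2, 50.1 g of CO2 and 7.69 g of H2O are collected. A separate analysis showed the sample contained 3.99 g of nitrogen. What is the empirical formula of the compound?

mol C = 50.1 / 44.01 = 1.138; mass C = 1.138 × 12.01 = 13.67 g
mol H = 2 × (7.69 / 18.02) = 0.8535; mass H = 0.8535 × 1.008 = 0.8603 g
mol N = 3.99 / 14.01 = 0.2848
mass O = 20.8 − (18.52) = 2.278 g → mol O = 0.1424
Divide by the smallest (0.1424 mol O): C 7.996, H 5.995, N 2.001, O 1.000
→ C8H6N2O

C8H6N2O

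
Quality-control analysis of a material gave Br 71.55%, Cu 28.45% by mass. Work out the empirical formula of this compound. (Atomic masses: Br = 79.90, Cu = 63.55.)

Br2Cu

Assume 100 g: 71.55 g Br, 28.45 g Cu.
Moles — Br: 71.55 / 79.90 = 0.8955 mol; Cu: 28.45 / 63.55 = 0.4477 mol
Divide by the smallest (0.4477 mol Cu): Br 2.000, Cu 1.000
≈ 2:1 → Br2Cu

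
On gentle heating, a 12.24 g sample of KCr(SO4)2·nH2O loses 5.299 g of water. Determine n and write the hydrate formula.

KCr(SO4)2·12H2O

Mass of anhydrous KCr(SO4)2 = 12.24 − 5.299 = 6.941 g
mol H2O = 5.299 / 18.02 = 0.2941
Molar mass of KCr(SO4)2 = 283.24 g/mol → mol KCr(SO4)2 = 6.941 / 283.24 = 0.02451
n = 0.2941 / 0.02451 = 12.00 ≈ 12 → KCr(SO4)2·12H2O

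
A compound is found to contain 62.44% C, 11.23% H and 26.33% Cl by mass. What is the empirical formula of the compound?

Assume 100 g: 62.44 g C, 11.23 g H, 26.33 g Cl.
n(C) = 62.44/12.01 = 5.199, n(H) = 11.23/1.008 = 11.14, n(Cl) = 26.33/35.45 = 0.7427
Smallest is Cl at 0.7427 mol; normalising gives C 7.000, H 15.000, Cl 1.000
→ C7H15Cl

C7H15Cl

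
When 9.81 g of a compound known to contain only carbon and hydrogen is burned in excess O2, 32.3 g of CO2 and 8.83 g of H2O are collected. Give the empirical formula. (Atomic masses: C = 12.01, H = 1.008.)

C3H4

mol C = 32.3 / 44.01 = 0.7339; mass C = 0.7339 × 12.01 = 8.814 g
mol H = 2 × (8.83 / 18.02) = 0.9800; mass H = 0.9800 × 1.008 = 0.9879 g
Divide by the smallest (0.7339 mol C): C 1.000, H 1.335
×3: C 3.00, H 4.01 → C3H4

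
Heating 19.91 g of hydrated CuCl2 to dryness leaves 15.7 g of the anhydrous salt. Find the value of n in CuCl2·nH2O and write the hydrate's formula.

Mass of water lost = 19.91 − 15.7 = 4.21 g → 4.21 / 18.02 = 0.2336 mol H2O
Molar mass of CuCl2 = 134.45 g/mol → mol CuCl2 = 15.7 / 134.45 = 0.1168
n = 0.2336 / 0.1168 = 2.00 ≈ 2 → CuCl2·2H2O

CuCl2·2H2O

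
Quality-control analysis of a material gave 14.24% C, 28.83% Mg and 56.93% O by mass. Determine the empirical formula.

CMgO3

Assume 100 g: 14.24 g C, 28.83 g Mg, 56.93 g O.
n(C) = 14.24/12.01 = 1.186, n(Mg) = 28.83/24.31 = 1.186, n(O) = 56.93/16.00 = 3.558
Divide by the smallest (1.186 mol C): C 1.000, Mg 1.000, O 3.001
→ CMgO3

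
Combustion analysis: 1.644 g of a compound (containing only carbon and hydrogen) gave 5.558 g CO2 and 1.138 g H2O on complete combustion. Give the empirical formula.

CH

mol C = 5.558 / 44.01 = 0.1263; mass C = 0.1263 × 12.01 = 1.517 g
mol H = 2 × (1.138 / 18.02) = 0.1263; mass H = 0.1263 × 1.008 = 0.1273 g
Ratios (÷ 0.1263): C 1.000, H 1.000
≈ 1:1 → CH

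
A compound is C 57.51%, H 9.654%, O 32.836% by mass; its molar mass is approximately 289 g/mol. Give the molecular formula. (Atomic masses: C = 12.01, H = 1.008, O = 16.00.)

C14H28O6

Assume 100 g: 57.51 g C, 9.654 g H, 32.836 g O.
n(C) = 57.51/12.01 = 4.789, n(H) = 9.654/1.008 = 9.577, n(O) = 32.836/16.00 = 2.052
Ratios (÷ 2.052): C 2.333, H 4.667, O 1.000
Scaling by 3: C 7.00, H 14.00, O 3.00 → C7H14O3
Empirical-formula mass = 146.18 g/mol
n = 289 / 146.18 = 1.98 ≈ 2
Molecular formula = (C7H14O3)×2 = C14H28O6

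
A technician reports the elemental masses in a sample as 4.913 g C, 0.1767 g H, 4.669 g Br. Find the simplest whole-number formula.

C7H3Br

C: 4.913 g ÷ 12.01 g/mol = 0.4091 mol
H: 0.1767 g ÷ 1.008 g/mol = 0.1753 mol
Br: 4.669 g ÷ 79.90 g/mol = 0.05844 mol
Smallest is Br at 0.05844 mol; normalising gives C 7.000, H 3.000, Br 1.000
Ratio ≈ 7:3:1, so the empirical formula is C7H3Br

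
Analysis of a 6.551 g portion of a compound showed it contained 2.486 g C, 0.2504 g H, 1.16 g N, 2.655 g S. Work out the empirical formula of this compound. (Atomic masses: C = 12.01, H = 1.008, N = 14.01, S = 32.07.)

C5H6N2S2

n(C) = 2.486/12.01 = 0.207, n(H) = 0.2504/1.008 = 0.2484, n(N) = 1.16/14.01 = 0.0828, n(S) = 2.655/32.07 = 0.08279
Ratios (÷ 0.08279): C 2.500, H 3.001, N 1.000, S 1.000
×2: C 5.00, H 6.00, N 2.00, S 2.00 → C5H6N2S2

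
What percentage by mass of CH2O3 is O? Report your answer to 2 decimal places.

77.39%

Molar mass = 1(12.01) + 2(1.008) + 3(16.00) = 62.026 g/mol
Mass of O per mole = 3 × 16.00 = 48.000 g
% O = 48.000 / 62.026 × 100 = 77.39%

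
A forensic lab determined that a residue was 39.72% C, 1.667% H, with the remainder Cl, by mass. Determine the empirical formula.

Assume 100 g: 39.72 g C, 1.667 g H, 58.613 g Cl.
C: 39.72 g ÷ 12.01 g/mol = 3.307 mol
H: 1.667 g ÷ 1.008 g/mol = 1.654 mol
Cl: 58.613 g ÷ 35.45 g/mol = 1.653 mol
Ratios (÷ 1.653): C 2.000, H 1.000, Cl 1.000
Ratio ≈ 2:1:1, so the empirical formula is C2HCl

C2HCl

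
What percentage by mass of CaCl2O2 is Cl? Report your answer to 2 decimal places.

Molar mass = 1(40.08) + 2(35.45) + 2(16.00) = 142.980 g/mol
Mass of Cl per mole = 2 × 35.45 = 70.900 g
% Cl = 70.900 / 142.980 × 100 = 49.59%

49.59%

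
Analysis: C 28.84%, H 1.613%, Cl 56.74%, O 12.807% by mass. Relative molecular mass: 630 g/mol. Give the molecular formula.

Assume 100 g: 28.84 g C, 1.613 g H, 56.74 g Cl, 12.807 g O.
Moles — C: 28.84 / 12.01 = 2.401 mol; H: 1.613 / 1.008 = 1.6 mol; Cl: 56.74 / 35.45 = 1.601 mol; O: 12.807 / 16.00 = 0.8004 mol
Smallest is O at 0.8004 mol; normalising gives C 3.000, H 1.999, Cl 2.000, O 1.000
Ratio ≈ 3:2:2:1, so the empirical formula is C3H2Cl2O
Empirical-formula mass = 124.95 g/mol
n = 630 / 124.95 = 5.04 ≈ 5
Molecular formula = (C3H2Cl2O)×5 = C15H10Cl10O5

C15H10Cl10O5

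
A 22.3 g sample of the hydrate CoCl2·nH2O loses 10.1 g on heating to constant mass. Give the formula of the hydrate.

CoCl2·6H2O

Mass of anhydrous CoCl2 = 22.3 − 10.1 = 12.2 g
mol H2O = 10.1 / 18.02 = 0.5605
Molar mass of CoCl2 = 129.83 g/mol → mol CoCl2 = 12.2 / 129.83 = 0.09397
n = 0.5605 / 0.09397 = 5.96 ≈ 6 → CoCl2·6H2O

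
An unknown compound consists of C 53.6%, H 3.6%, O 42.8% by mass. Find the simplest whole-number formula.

C5H4O3

Assume 100 g: 53.6 g C, 3.6 g H, 42.8 g O.
n(C) = 53.6/12.01 = 4.463, n(H) = 3.6/1.008 = 3.571, n(O) = 42.8/16.00 = 2.675
Divide by the smallest (2.675 mol O): C 1.668, H 1.335, O 1.000
Scaling by 3: C 5.01, H 4.01, O 3.00 → C5H4O3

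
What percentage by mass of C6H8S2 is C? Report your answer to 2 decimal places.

Molar mass = 6(12.01) + 8(1.008) + 2(32.07) = 144.264 g/mol
Mass of C per mole = 6 × 12.01 = 72.060 g
% C = 72.060 / 144.264 × 100 = 49.95%

49.95%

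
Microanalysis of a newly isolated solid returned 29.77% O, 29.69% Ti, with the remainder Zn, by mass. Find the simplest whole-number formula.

O3TiZn

Assume 100 g: 29.77 g O, 29.69 g Ti, 40.54 g Zn.
O: 29.77 g ÷ 16.00 g/mol = 1.861 mol
Ti: 29.69 g ÷ 47.87 g/mol = 0.6202 mol
Zn: 40.54 g ÷ 65.38 g/mol = 0.6201 mol
Ratios (÷ 0.6201): O 3.001, Ti 1.000, Zn 1.000
→ O3TiZn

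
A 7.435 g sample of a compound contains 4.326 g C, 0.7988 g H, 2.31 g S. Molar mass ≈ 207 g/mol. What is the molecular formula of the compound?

C10H22S2

n(C) = 4.326/12.01 = 0.3602, n(H) = 0.7988/1.008 = 0.7925, n(S) = 2.31/32.07 = 0.07203
Smallest is S at 0.07203 mol; normalising gives C 5.001, H 11.002, S 1.000
Ratio ≈ 5:11:1, so the empirical formula is C5H11S
Empirical-formula mass = 103.21 g/mol
n = 207 / 103.21 = 2.01 ≈ 2
Molecular formula = (C5H11S)×2 = C10H22S2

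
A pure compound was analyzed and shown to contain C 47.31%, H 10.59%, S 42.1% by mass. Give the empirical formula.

C3H8S

Assume 100 g: 47.31 g C, 10.59 g H, 42.1 g S.
n(C) = 47.31/12.01 = 3.939, n(H) = 10.59/1.008 = 10.51, n(S) = 42.1/32.07 = 1.313
Divide by the smallest (1.313 mol S): C 3.001, H 8.003, S 1.000
Ratio ≈ 3:8:1, so the empirical formula is C3H8S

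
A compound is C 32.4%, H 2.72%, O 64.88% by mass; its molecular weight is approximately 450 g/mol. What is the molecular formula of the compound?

C12H12O18

Assume 100 g: 32.4 g C, 2.72 g H, 64.88 g O.
n(C) = 32.4/12.01 = 2.698, n(H) = 2.72/1.008 = 2.698, n(O) = 64.88/16.00 = 4.055
Smallest is C at 2.698 mol; normalising gives C 1.000, H 1.000, O 1.503
Multiply by 2: C 2.00, H 2.00, O 3.01 → C2H2O3
Empirical-formula mass = 74.04 g/mol
n = 450 / 74.04 = 6.08 ≈ 6
Molecular formula = (C2H2O3)×6 = C12H12O18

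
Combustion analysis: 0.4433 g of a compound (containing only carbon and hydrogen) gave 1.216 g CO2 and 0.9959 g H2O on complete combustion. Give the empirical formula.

CH4

mol C = 1.216 / 44.01 = 0.02763; mass C = 0.02763 × 12.01 = 0.3318 g
mol H = 2 × (0.9959 / 18.02) = 0.1105; mass H = 0.1105 × 1.008 = 0.1114 g
Smallest is C at 0.02763 mol; normalising gives C 1.000, H 4.000
Ratio ≈ 1:4, so the empirical formula is CH4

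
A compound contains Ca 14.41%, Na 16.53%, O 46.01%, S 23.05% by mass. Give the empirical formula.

Assume 100 g: 14.41 g Ca, 16.53 g Na, 46.01 g O, 23.05 g S.
Moles — Ca: 14.41 / 40.08 = 0.3595 mol; Na: 16.53 / 22.99 = 0.719 mol; O: 46.01 / 16.00 = 2.876 mol; S: 23.05 / 32.07 = 0.7187 mol
Smallest is Ca at 0.3595 mol; normalising gives Ca 1.000, Na 2.000, O 7.998, S 1.999
→ CaNa2O8S2

CaNa2O8S2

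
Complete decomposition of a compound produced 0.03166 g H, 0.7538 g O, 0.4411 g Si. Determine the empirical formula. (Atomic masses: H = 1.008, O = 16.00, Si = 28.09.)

n(H) = 0.03166/1.008 = 0.03141, n(O) = 0.7538/16.00 = 0.04711, n(Si) = 0.4411/28.09 = 0.0157
Smallest is Si at 0.0157 mol; normalising gives H 2.000, O 3.000, Si 1.000
→ H2O3Si

H2O3Si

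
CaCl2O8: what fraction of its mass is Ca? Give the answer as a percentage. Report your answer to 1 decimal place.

Molar mass = 1(40.08) + 2(35.45) + 8(16.00) = 238.980 g/mol
Mass of Ca per mole = 1 × 40.08 = 40.080 g
% Ca = 40.080 / 238.980 × 100 = 16.8%

16.8%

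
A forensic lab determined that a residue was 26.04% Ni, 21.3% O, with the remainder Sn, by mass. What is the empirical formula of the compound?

Assume 100 g: 26.04 g Ni, 21.3 g O, 52.66 g Sn.
Moles — Ni: 26.04 / 58.69 = 0.4437 mol; O: 21.3 / 16.00 = 1.331 mol; Sn: 52.66 / 118.71 = 0.4436 mol
Divide by the smallest (0.4436 mol Sn): Ni 1.000, O 3.001, Sn 1.000
≈ 1:3:1 → NiO3Sn

NiO3Sn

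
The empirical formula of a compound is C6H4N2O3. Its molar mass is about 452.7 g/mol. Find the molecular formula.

C18H12N6O9

Empirical-formula mass = 152.11 g/mol
n = 452.7 / 152.11 = 2.98 ≈ 3
Molecular formula = (C6H4N2O3)3 = C18H12N6O9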